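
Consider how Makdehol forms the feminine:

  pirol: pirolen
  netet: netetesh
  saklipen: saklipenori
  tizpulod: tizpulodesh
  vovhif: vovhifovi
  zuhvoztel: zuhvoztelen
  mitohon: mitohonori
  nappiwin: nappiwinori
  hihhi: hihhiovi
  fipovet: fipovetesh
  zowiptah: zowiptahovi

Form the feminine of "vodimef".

pirol and mitohon both have last vowel 'o' yet inflect differently (pirolen, mitohonori), so the last vowel is not what conditions the rule; the final letter is.
"vodimef" ends in -f. The one such stem in the data (vovhif → vovhifovi) adds -ovi, so the same rule applies.
The other patterns: stems ending in -l add -en; stems ending in -n add -ori; stems ending in -d or -t add -esh.
So vodimef → vodimefovi.

vodimefovi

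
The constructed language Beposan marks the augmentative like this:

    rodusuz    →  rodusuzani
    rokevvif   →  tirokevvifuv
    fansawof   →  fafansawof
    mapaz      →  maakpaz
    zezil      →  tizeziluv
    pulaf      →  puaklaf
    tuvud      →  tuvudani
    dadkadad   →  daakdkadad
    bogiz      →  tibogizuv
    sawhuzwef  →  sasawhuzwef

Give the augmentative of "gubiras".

guakbiras

"gubiras" has last vowel 'a'. The stems whose last vowel is 'a' (dadkadad → daakdkadad, mapaz → maakpaz, pulaf → puaklaf) insert -ak- after the first vowel.
The other patterns: stems whose last vowel is 'e' or 'o' repeat the first consonant+vowel as a prefix; stems whose last vowel is 'i' add ti- … -uv around the stem; stems whose last vowel is 'u' add -ani.
So gubiras → guakbiras.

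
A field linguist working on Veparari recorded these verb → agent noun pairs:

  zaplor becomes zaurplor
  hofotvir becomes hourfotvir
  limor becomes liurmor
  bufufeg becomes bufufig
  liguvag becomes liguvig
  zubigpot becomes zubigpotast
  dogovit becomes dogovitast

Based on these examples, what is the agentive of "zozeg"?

"zozeg" ends in -g. The stems ending in -g (liguvag → liguvig, bufufeg → bufufig) change the last vowel to 'i'.
So zozeg → zozig.

zozig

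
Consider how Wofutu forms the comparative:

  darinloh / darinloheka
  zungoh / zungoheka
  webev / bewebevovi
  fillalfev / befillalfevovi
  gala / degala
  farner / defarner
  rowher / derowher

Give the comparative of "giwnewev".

"giwnewev" ends in -v. The stems ending in -v (webev → bewebevovi, fillalfev → befillalfevovi) add be- … -ovi around the stem.
The other patterns: stems ending in -h add -eka; stems ending in -a or -r add the prefix de-.
So giwnewev → begiwnewevovi.

begiwnewevovi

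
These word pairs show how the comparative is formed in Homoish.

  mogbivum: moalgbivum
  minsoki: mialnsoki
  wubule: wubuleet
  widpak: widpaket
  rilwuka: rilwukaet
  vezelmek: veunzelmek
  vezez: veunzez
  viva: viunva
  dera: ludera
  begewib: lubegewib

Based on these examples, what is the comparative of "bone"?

"bone" begins with b-. The one such stem in the data (begewib → lubegewib) adds the prefix lu-, so the same rule applies.
The other patterns: stems beginning with m- insert -al- after the first vowel; stems beginning with r- or w- add -et; stems beginning with v- insert -un- after the first vowel.
So bone → lubone.

lubone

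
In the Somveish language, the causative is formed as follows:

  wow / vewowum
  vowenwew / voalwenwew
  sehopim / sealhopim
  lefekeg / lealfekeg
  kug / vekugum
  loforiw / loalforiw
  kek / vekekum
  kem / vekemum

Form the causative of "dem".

lefekeg and kug both end in -g yet inflect differently (lealfekeg, vekugum), so the final letter is not what conditions the rule; the number of vowels is.
"dem" has 1 vowel. The stems with 1 vowel (kek → vekekum, kug → vekugum, kem → vekemum) add ve- … -um around the stem.
The other pattern: stems with 3 vowels insert -al- after the first vowel.
So dem → vedemum.

vedemum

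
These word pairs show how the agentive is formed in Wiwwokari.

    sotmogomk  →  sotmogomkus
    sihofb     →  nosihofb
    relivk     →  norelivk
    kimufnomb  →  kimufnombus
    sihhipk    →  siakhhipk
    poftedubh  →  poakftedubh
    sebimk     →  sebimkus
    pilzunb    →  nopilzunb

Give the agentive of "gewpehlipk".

geakwpehlipk

"gewpehlipk" has second-to-last letter 'p'. The one such stem in the data (sihhipk → siakhhipk) inserts -ak- after the first vowel (as does poftedubh), so the same rule applies.
So gewpehlipk → geakwpehlipk.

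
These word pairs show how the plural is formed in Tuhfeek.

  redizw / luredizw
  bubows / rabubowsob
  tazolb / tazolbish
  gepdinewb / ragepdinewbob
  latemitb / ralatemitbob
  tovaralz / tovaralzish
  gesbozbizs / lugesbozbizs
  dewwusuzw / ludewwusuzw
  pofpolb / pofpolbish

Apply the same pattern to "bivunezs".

"bivunezs" has second-to-last letter 'z'. The stems whose second-to-last letter is 'z' (redizw → luredizw, gesbozbizs → lugesbozbizs, dewwusuzw → ludewwusuzw) add the prefix lu-.
The other patterns: stems whose second-to-last letter is 'l' add -ish; stems whose second-to-last letter is 't' or 'w' add ra- … -ob around the stem.
So bivunezs → lubivunezs.

lubivunezs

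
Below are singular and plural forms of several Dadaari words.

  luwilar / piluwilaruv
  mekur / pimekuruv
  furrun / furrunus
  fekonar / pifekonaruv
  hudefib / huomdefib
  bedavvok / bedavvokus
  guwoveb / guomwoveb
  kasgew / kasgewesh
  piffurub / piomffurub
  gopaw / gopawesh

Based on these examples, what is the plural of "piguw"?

mekur and piffurub both have last vowel 'u' yet inflect differently (pimekuruv, piomffurub), so the last vowel is not what conditions the rule; the final letter is.
"piguw" ends in -w. The stems ending in -w (gopaw → gopawesh, kasgew → kasgewesh) add -esh.
So piguw → piguwesh.

piguwesh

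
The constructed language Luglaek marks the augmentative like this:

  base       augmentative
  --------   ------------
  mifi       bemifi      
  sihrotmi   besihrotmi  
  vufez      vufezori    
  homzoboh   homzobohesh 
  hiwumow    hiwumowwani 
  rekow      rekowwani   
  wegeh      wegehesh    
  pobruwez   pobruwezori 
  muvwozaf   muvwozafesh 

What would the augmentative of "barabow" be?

"barabow" ends in -w. The stems ending in -w (rekow → rekowwani, hiwumow → hiwumowwani) double the final consonant and add -ani.
The other patterns: stems ending in -z add -ori; stems ending in -f or -h add -esh; stems ending in -i add the prefix be-.
So barabow → barabowwani.

barabowwani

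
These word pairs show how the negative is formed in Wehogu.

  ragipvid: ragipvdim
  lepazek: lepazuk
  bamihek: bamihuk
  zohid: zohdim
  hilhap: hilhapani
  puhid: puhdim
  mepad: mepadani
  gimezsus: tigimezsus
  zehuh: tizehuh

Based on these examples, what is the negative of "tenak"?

"tenak" has last vowel 'a'. The stems whose last vowel is 'a' (hilhap → hilhapani, mepad → mepadani) add -ani.
The other patterns: stems whose last vowel is 'u' add the prefix ti-; stems whose last vowel is 'i' delete the last vowel and add -im; stems whose last vowel is 'e' change the last vowel to 'u'.
So tenak → tenakani.

tenakani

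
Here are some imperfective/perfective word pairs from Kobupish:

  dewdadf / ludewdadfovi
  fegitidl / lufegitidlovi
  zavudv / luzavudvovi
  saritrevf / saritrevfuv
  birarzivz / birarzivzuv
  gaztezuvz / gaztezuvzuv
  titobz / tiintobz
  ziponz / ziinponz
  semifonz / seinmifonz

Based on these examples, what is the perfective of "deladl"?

ludeladlovi

dewdadf and saritrevf both end in -f yet inflect differently (ludewdadfovi, saritrevfuv), so the final letter is not what conditions the rule; the second-to-last letter is.
"deladl" has second-to-last letter 'd'. The stems whose second-to-last letter is 'd' (dewdadf → ludewdadfovi, fegitidl → lufegitidlovi, zavudv → luzavudvovi) add lu- … -ovi around the stem.
So deladl → ludeladlovi.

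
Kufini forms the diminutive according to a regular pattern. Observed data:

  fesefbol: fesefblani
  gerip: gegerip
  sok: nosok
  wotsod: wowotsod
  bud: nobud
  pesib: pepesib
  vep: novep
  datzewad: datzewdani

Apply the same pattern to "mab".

bud and wotsod both end in -d yet inflect differently (nobud, wowotsod), so the final letter is not what conditions the rule; the number of vowels is.
"mab" has 1 vowel. The stems with 1 vowel (vep → novep, sok → nosok, bud → nobud) add the prefix no-.
So mab → nomab.

nomab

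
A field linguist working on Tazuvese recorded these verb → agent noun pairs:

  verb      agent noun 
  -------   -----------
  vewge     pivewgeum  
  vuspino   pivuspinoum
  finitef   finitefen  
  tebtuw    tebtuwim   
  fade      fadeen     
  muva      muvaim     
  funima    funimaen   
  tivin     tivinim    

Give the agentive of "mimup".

mimupim

vewge and fade both end in -e yet inflect differently (pivewgeum, fadeen), so the final letter is not what conditions the rule; the first letter is.
"mimup" begins with m-. The one such stem in the data (muva → muvaim) adds -im, so the same rule applies.
So mimup → mimupim.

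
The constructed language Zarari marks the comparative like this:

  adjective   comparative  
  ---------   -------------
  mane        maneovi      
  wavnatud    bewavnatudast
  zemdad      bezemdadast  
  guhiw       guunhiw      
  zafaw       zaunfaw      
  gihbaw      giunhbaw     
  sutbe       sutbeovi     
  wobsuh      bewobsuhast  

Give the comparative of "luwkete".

gihbaw and zemdad both have last vowel 'a' yet inflect differently (giunhbaw, bezemdadast), so the last vowel is not what conditions the rule; the final letter is.
"luwkete" ends in -e. The stems ending in -e (mane → maneovi, sutbe → sutbeovi) add -ovi.
The other patterns: stems ending in -w insert -un- after the first vowel; stems ending in -d or -h add be- … -ast around the stem.
So luwkete → luwketeovi.

luwketeovi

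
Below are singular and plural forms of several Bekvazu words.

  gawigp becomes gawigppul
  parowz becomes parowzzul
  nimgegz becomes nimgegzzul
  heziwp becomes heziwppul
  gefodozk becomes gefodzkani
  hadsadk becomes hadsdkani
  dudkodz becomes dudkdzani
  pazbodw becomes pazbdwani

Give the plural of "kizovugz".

kizovugzzul

parowz and dudkodz both end in -z yet inflect differently (parowzzul, dudkdzani), so the final letter is not what conditions the rule; the second-to-last letter is.
"kizovugz" has second-to-last letter 'g'. The stems whose second-to-last letter is 'g' (gawigp → gawigppul, nimgegz → nimgegzzul) double the final consonant and add -ul.
So kizovugz → kizovugzzul.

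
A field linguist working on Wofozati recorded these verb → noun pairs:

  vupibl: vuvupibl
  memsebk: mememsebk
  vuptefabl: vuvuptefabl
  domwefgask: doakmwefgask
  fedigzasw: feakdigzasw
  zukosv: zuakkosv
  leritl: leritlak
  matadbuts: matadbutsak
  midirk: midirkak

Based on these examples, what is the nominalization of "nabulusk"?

memsebk and domwefgask both end in -k yet inflect differently (mememsebk, doakmwefgask), so the final letter is not what conditions the rule; the second-to-last letter is.
"nabulusk" has second-to-last letter 's'. The stems whose second-to-last letter is 's' (domwefgask → doakmwefgask, fedigzasw → feakdigzasw, zukosv → zuakkosv) insert -ak- after the first vowel.
So nabulusk → naakbulusk.

naakbulusk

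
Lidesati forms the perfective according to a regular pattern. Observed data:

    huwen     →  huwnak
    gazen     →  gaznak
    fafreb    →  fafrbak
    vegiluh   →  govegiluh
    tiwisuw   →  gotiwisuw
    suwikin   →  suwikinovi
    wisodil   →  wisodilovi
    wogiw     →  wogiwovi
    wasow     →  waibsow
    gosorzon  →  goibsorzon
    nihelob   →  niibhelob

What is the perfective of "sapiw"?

"sapiw" has last vowel 'i'. The stems whose last vowel is 'i' (suwikin → suwikinovi, wisodil → wisodilovi, wogiw → wogiwovi) add -ovi.
So sapiw → sapiwovi.

sapiwovi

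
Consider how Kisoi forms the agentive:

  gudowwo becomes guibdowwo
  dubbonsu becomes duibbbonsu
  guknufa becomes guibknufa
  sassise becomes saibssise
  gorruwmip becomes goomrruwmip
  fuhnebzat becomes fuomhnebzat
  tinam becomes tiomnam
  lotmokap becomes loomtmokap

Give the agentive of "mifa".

guknufa and fuhnebzat both have last vowel 'a' yet inflect differently (guibknufa, fuomhnebzat), so the last vowel is not what conditions the rule; whether the stem ends in a vowel or a consonant is.
"mifa" ends in a vowel. The stems ending in a vowel (gudowwo → guibdowwo, dubbonsu → duibbbonsu, guknufa → guibknufa) insert -ib- after the first vowel.
So mifa → miibfa.

miibfa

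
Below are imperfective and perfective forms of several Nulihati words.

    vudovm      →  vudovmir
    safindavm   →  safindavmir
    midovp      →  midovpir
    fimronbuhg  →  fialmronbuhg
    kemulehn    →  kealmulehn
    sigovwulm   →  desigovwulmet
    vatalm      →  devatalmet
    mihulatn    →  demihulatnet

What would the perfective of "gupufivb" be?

gupufivbir

"gupufivb" has second-to-last letter 'v'. The stems whose second-to-last letter is 'v' (vudovm → vudovmir, safindavm → safindavmir, midovp → midovpir) add -ir.
So gupufivb → gupufivbir.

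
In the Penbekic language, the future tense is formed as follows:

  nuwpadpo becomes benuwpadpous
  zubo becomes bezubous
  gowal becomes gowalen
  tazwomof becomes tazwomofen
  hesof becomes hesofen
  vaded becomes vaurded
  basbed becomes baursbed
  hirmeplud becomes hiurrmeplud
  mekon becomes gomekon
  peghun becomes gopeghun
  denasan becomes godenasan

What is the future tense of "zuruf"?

zurufen

nuwpadpo and tazwomof both have last vowel 'o' yet inflect differently (benuwpadpous, tazwomofen), so the last vowel is not what conditions the rule; the final letter is.
"zuruf" ends in -f. The stems ending in -f (tazwomof → tazwomofen, hesof → hesofen) add -en.
So zuruf → zurufen.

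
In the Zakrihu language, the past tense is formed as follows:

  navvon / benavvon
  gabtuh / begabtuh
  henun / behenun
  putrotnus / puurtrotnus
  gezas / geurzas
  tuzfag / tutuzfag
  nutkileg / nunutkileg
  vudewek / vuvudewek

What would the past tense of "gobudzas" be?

gourbudzas

gabtuh and putrotnus both have last vowel 'u' yet inflect differently (begabtuh, puurtrotnus), so the last vowel is not what conditions the rule; the final letter is.
"gobudzas" ends in -s. The stems ending in -s (putrotnus → puurtrotnus, gezas → geurzas) insert -ur- after the first vowel.
So gobudzas → gourbudzas.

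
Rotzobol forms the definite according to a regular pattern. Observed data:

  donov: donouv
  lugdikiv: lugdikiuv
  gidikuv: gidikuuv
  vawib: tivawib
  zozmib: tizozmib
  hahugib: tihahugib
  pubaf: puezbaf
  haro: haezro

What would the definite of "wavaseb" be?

tiwavaseb

lugdikiv and vawib both have last vowel 'i' yet inflect differently (lugdikiuv, tivawib), so the last vowel is not what conditions the rule; the final letter is.
"wavaseb" ends in -b. The stems ending in -b (vawib → tivawib, zozmib → tizozmib, hahugib → tihahugib) add the prefix ti-.
So wavaseb → tiwavaseb.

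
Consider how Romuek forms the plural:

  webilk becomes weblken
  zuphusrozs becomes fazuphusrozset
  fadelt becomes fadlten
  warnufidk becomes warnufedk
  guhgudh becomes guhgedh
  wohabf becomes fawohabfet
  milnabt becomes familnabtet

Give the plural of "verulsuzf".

warnufidk and webilk both end in -k yet inflect differently (warnufedk, weblken), so the final letter is not what conditions the rule; the second-to-last letter is.
"verulsuzf" has second-to-last letter 'z'. The one such stem in the data (zuphusrozs → fazuphusrozset) adds fa- … -et around the stem, so the same rule applies.
The other patterns: stems whose second-to-last letter is 'd' change the last vowel to 'e'; stems whose second-to-last letter is 'l' delete the last vowel and add -en.
So verulsuzf → faverulsuzfet.

faverulsuzfet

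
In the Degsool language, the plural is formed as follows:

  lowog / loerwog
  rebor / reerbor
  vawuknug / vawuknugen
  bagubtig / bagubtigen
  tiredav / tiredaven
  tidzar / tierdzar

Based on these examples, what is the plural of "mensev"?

vawuknug and lowog both end in -g yet inflect differently (vawuknugen, loerwog), so the final letter is not what conditions the rule; the number of vowels is.
"mensev" has 2 vowels. The stems with 2 vowels (rebor → reerbor, tidzar → tierdzar, lowog → loerwog) insert -er- after the first vowel.
So mensev → meernsev.

meernsev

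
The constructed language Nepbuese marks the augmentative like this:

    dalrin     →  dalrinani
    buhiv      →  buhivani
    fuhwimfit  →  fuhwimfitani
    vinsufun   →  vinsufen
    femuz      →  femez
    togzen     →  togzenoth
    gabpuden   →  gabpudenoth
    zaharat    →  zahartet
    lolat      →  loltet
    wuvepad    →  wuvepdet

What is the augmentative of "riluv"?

dalrin and vinsufun both end in -n yet inflect differently (dalrinani, vinsufen), so the final letter is not what conditions the rule; the last vowel is.
"riluv" has last vowel 'u'. The stems whose last vowel is 'u' (vinsufun → vinsufen, femuz → femez) change the last vowel to 'e'.
So riluv → rilev.

rilev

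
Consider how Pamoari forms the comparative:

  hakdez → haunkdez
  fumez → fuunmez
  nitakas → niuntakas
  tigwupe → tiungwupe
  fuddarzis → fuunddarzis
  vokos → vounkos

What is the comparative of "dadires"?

Every pair shown (hakdez → haunkdez, fumez → fuunmez, nitakas → niuntakas, …) follows the same rule: insert -un- after the first vowel.
So dadires → daundires.

daundires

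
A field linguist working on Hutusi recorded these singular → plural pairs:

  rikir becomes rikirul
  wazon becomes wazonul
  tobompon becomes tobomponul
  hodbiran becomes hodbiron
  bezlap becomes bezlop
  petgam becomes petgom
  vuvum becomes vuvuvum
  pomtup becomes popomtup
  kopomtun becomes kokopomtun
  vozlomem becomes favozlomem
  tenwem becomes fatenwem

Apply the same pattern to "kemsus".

wazon and hodbiran both end in -n yet inflect differently (wazonul, hodbiron), so the final letter is not what conditions the rule; the last vowel is.
"kemsus" has last vowel 'u'. The stems whose last vowel is 'u' (vuvum → vuvuvum, pomtup → popomtup, kopomtun → kokopomtun) repeat the first consonant+vowel as a prefix.
So kemsus → kekemsus.

kekemsus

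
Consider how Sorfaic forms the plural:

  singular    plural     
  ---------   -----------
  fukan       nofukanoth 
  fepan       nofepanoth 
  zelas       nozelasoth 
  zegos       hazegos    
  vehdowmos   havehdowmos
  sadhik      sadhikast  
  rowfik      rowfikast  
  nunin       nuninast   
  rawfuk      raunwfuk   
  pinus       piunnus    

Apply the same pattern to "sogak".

"sogak" has last vowel 'a'. The stems whose last vowel is 'a' (fukan → nofukanoth, fepan → nofepanoth, zelas → nozelasoth) add no- … -oth around the stem.
So sogak → nosogakoth.

nosogakoth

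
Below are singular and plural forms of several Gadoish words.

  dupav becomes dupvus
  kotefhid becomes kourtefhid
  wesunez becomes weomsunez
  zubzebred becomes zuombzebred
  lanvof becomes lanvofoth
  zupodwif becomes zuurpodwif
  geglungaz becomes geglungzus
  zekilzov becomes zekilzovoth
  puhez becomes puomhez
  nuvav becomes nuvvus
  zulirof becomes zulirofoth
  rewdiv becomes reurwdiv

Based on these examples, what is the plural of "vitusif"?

viurtusif

lanvof and zupodwif both end in -f yet inflect differently (lanvofoth, zuurpodwif), so the final letter is not what conditions the rule; the last vowel is.
"vitusif" has last vowel 'i'. The stems whose last vowel is 'i' (zupodwif → zuurpodwif, rewdiv → reurwdiv, kotefhid → kourtefhid) insert -ur- after the first vowel.
So vitusif → viurtusif.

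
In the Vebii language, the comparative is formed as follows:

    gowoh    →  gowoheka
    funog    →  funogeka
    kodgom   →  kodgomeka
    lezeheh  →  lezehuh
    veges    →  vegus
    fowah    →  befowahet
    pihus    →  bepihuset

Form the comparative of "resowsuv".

"resowsuv" has last vowel 'u'. The one such stem in the data (pihus → bepihuset) adds be- … -et around the stem, so the same rule applies.
So resowsuv → beresowsuvet.

beresowsuvet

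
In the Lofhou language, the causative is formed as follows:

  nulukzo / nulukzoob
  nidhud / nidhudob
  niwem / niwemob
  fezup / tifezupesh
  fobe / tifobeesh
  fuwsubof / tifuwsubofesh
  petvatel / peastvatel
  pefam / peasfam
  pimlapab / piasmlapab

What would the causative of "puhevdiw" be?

puashevdiw

niwem and pefam both end in -m yet inflect differently (niwemob, peasfam), so the final letter is not what conditions the rule; the first letter is.
"puhevdiw" begins with p-. The stems beginning with p- (petvatel → peastvatel, pefam → peasfam, pimlapab → piasmlapab) insert -as- after the first vowel.
The other patterns: stems beginning with n- add -ob; stems beginning with f- add ti- … -esh around the stem.
So puhevdiw → puashevdiw.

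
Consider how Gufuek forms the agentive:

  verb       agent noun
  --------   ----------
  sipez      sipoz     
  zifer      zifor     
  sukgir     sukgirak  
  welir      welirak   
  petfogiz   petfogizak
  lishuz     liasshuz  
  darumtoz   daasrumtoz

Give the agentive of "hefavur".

heasfavur

zifer and sukgir both end in -r yet inflect differently (zifor, sukgirak), so the final letter is not what conditions the rule; the last vowel is.
"hefavur" has last vowel 'u'. The one such stem in the data (lishuz → liasshuz) inserts -as- after the first vowel (as does darumtoz), so the same rule applies.
So hefavur → heasfavur.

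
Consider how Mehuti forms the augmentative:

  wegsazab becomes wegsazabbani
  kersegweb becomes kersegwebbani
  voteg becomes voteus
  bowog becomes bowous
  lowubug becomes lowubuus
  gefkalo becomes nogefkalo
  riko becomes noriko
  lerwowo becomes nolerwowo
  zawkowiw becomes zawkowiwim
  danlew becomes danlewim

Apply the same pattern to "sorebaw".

sorebawim

"sorebaw" ends in -w. The stems ending in -w (zawkowiw → zawkowiwim, danlew → danlewim) add -im.
The other patterns: stems ending in -b double the final consonant and add -ani; stems ending in -g drop the final letter and add -us; stems ending in -o add the prefix no-.
So sorebaw → sorebawim.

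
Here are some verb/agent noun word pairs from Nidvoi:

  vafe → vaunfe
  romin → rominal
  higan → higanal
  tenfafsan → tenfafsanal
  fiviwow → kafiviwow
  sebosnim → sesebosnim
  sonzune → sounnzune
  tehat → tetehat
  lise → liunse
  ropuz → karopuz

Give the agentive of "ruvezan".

ruvezanal

tenfafsan and tehat both have last vowel 'a' yet inflect differently (tenfafsanal, tetehat), so the last vowel is not what conditions the rule; the final letter is.
"ruvezan" ends in -n. The stems ending in -n (romin → rominal, tenfafsan → tenfafsanal, higan → higanal) add -al.
The other patterns: stems ending in -w or -z add the prefix ka-; stems ending in -e insert -un- after the first vowel; stems ending in -m or -t repeat the first consonant+vowel as a prefix.
So ruvezan → ruvezanal.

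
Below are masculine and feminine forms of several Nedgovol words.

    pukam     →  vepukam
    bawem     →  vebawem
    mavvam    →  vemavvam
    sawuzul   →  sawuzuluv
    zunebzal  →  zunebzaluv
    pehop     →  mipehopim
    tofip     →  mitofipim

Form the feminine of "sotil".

pukam and zunebzal both have last vowel 'a' yet inflect differently (vepukam, zunebzaluv), so the last vowel is not what conditions the rule; the final letter is.
"sotil" ends in -l. The stems ending in -l (sawuzul → sawuzuluv, zunebzal → zunebzaluv) add -uv.
The other patterns: stems ending in -m add the prefix ve-; stems ending in -p add mi- … -im around the stem.
So sotil → sotiluv.

sotiluv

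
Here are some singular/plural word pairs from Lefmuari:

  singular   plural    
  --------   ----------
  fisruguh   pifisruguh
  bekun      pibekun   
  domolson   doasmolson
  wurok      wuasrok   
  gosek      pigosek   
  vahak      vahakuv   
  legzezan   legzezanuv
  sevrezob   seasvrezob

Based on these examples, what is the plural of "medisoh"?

measdisoh

wurok and vahak both end in -k yet inflect differently (wuasrok, vahakuv), so the final letter is not what conditions the rule; the last vowel is.
"medisoh" has last vowel 'o'. The stems whose last vowel is 'o' (wurok → wuasrok, domolson → doasmolson, sevrezob → seasvrezob) insert -as- after the first vowel.
The other patterns: stems whose last vowel is 'a' add -uv; stems whose last vowel is 'e' or 'u' add the prefix pi-.
So medisoh → measdisoh.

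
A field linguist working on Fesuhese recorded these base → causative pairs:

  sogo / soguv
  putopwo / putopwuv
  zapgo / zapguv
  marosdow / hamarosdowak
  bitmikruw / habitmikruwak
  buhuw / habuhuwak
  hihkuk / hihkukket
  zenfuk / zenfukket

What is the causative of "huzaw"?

hahuzawak

sogo and marosdow both have last vowel 'o' yet inflect differently (soguv, hamarosdowak), so the last vowel is not what conditions the rule; the final letter is.
"huzaw" ends in -w. The stems ending in -w (marosdow → hamarosdowak, bitmikruw → habitmikruwak, buhuw → habuhuwak) add ha- … -ak around the stem.
So huzaw → hahuzawak.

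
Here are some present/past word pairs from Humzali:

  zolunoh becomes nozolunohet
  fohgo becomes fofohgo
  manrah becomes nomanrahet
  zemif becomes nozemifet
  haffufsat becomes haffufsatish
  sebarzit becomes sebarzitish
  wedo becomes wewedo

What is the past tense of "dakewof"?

nodakewofet

"dakewof" ends in -f. The one such stem in the data (zemif → nozemifet) adds no- … -et around the stem, so the same rule applies.
The other patterns: stems ending in -t add -ish; stems ending in -o repeat the first consonant+vowel as a prefix.
So dakewof → nodakewofet.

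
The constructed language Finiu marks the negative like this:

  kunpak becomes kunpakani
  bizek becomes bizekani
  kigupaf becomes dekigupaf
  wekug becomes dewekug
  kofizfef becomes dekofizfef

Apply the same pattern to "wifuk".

wifukani

kunpak and kigupaf both have last vowel 'a' yet inflect differently (kunpakani, dekigupaf), so the last vowel is not what conditions the rule; the final letter is.
"wifuk" ends in -k. The stems ending in -k (kunpak → kunpakani, bizek → bizekani) add -ani.
So wifuk → wifukani.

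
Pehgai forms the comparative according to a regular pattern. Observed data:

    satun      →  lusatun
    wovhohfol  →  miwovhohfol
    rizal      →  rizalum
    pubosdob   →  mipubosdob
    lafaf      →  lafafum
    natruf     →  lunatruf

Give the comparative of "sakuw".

lusakuw

wovhohfol and rizal both end in -l yet inflect differently (miwovhohfol, rizalum), so the final letter is not what conditions the rule; the last vowel is.
"sakuw" has last vowel 'u'. The stems whose last vowel is 'u' (natruf → lunatruf, satun → lusatun) add the prefix lu-.
So sakuw → lusakuw.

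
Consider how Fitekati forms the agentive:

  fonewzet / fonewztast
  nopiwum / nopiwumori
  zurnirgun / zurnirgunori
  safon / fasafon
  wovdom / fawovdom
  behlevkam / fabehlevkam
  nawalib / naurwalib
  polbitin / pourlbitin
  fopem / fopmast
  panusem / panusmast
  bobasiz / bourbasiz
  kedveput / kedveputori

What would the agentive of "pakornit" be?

paurkornit

wovdom and nopiwum both end in -m yet inflect differently (fawovdom, nopiwumori), so the final letter is not what conditions the rule; the last vowel is.
"pakornit" has last vowel 'i'. The stems whose last vowel is 'i' (bobasiz → bourbasiz, polbitin → pourlbitin, nawalib → naurwalib) insert -ur- after the first vowel.
The other patterns: stems whose last vowel is 'a' or 'o' add the prefix fa-; stems whose last vowel is 'u' add -ori; stems whose last vowel is 'e' delete the last vowel and add -ast.
So pakornit → paurkornit.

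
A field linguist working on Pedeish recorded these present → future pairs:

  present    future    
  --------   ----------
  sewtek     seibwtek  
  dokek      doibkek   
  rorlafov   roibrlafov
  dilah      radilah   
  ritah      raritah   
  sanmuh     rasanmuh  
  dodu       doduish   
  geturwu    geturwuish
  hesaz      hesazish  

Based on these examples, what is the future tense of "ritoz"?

"ritoz" ends in -z. The one such stem in the data (hesaz → hesazish) adds -ish, so the same rule applies.
So ritoz → ritozish.

ritozish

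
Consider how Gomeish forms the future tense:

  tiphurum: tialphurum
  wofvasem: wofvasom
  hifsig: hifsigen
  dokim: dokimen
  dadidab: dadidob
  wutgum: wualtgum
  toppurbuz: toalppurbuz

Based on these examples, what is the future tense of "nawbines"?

nawbinos

"nawbines" has last vowel 'e'. The one such stem in the data (wofvasem → wofvasom) changes the last vowel to 'o' (as does dadidab), so the same rule applies.
The other patterns: stems whose last vowel is 'i' add -en; stems whose last vowel is 'u' insert -al- after the first vowel.
So nawbines → nawbinos.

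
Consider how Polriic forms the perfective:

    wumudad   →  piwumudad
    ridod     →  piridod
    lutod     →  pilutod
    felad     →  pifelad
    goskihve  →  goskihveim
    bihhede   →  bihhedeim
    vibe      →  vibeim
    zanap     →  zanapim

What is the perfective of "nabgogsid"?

pinabgogsid

"nabgogsid" ends in -d. The stems ending in -d (wumudad → piwumudad, ridod → piridod, lutod → pilutod) add the prefix pi-.
So nabgogsid → pinabgogsid.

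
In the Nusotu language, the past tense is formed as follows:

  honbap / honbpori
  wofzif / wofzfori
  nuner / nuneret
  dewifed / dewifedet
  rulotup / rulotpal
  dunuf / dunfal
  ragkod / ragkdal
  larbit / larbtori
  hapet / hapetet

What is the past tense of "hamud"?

rulotup and honbap both end in -p yet inflect differently (rulotpal, honbpori), so the final letter is not what conditions the rule; the last vowel is.
"hamud" has last vowel 'u'. The stems whose last vowel is 'u' (rulotup → rulotpal, dunuf → dunfal) delete the last vowel and add -al.
So hamud → hamdal.

hamdal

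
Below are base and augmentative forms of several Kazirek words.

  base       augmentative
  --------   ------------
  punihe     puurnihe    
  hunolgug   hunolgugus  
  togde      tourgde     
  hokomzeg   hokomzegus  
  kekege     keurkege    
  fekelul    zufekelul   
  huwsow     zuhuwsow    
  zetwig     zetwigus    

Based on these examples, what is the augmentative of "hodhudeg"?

togde and hokomzeg both have last vowel 'e' yet inflect differently (tourgde, hokomzegus), so the last vowel is not what conditions the rule; the final letter is.
"hodhudeg" ends in -g. The stems ending in -g (hokomzeg → hokomzegus, hunolgug → hunolgugus, zetwig → zetwigus) add -us.
The other patterns: stems ending in -e insert -ur- after the first vowel; stems ending in -l or -w add the prefix zu-.
So hodhudeg → hodhudegus.

hodhudegus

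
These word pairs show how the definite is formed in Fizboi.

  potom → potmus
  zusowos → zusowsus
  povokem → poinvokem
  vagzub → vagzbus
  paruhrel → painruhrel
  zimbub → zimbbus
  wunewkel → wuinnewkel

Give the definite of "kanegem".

povokem and potom both end in -m yet inflect differently (poinvokem, potmus), so the final letter is not what conditions the rule; the last vowel is.
"kanegem" has last vowel 'e'. The stems whose last vowel is 'e' (paruhrel → painruhrel, povokem → poinvokem, wunewkel → wuinnewkel) insert -in- after the first vowel.
So kanegem → kainnegem.

kainnegem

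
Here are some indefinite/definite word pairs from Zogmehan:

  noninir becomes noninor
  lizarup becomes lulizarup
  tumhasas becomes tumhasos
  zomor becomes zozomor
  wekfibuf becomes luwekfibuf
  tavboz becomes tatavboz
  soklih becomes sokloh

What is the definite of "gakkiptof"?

gagakkiptof

noninir and zomor both end in -r yet inflect differently (noninor, zozomor), so the final letter is not what conditions the rule; the last vowel is.
"gakkiptof" has last vowel 'o'. The stems whose last vowel is 'o' (tavboz → tatavboz, zomor → zozomor) repeat the first consonant+vowel as a prefix.
The other patterns: stems whose last vowel is 'u' add the prefix lu-; stems whose last vowel is 'a' or 'i' change the last vowel to 'o'.
So gakkiptof → gagakkiptof.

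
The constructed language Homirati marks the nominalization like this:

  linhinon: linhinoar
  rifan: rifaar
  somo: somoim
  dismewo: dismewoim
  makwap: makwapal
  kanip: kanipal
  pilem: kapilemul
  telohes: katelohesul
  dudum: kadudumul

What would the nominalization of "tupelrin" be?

linhinon and somo both have last vowel 'o' yet inflect differently (linhinoar, somoim), so the last vowel is not what conditions the rule; the final letter is.
"tupelrin" ends in -n. The stems ending in -n (linhinon → linhinoar, rifan → rifaar) drop the final letter and add -ar.
The other patterns: stems ending in -o add -im; stems ending in -p add -al; stems ending in -m or -s add ka- … -ul around the stem.
So tupelrin → tupelriar.

tupelriar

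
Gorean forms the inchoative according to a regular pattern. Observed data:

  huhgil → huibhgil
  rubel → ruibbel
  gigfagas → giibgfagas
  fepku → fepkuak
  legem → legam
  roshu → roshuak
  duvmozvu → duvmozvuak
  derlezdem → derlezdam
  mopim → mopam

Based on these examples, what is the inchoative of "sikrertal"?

mopim and huhgil both have last vowel 'i' yet inflect differently (mopam, huibhgil), so the last vowel is not what conditions the rule; the final letter is.
"sikrertal" ends in -l. The stems ending in -l (huhgil → huibhgil, rubel → ruibbel) insert -ib- after the first vowel.
The other patterns: stems ending in -m change the last vowel to 'a'; stems ending in -u add -ak.
So sikrertal → siibkrertal.

siibkrertal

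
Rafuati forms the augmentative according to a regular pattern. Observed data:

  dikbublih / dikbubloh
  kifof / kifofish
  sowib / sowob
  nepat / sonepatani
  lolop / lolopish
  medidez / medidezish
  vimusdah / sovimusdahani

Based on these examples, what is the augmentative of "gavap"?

sogavapani

"gavap" has last vowel 'a'. The stems whose last vowel is 'a' (nepat → sonepatani, vimusdah → sovimusdahani) add so- … -ani around the stem.
The other patterns: stems whose last vowel is 'i' change the last vowel to 'o'; stems whose last vowel is 'e' or 'o' add -ish.
So gavap → sogavapani.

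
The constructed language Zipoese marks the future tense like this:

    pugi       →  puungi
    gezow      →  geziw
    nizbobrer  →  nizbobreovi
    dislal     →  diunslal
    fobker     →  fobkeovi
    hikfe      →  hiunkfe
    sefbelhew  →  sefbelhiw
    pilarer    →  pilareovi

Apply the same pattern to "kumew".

sefbelhew and nizbobrer both have last vowel 'e' yet inflect differently (sefbelhiw, nizbobreovi), so the last vowel is not what conditions the rule; the final letter is.
"kumew" ends in -w. The stems ending in -w (sefbelhew → sefbelhiw, gezow → geziw) change the last vowel to 'i'.
The other patterns: stems ending in -r drop the final letter and add -ovi; stems ending in -e, -i or -l insert -un- after the first vowel.
So kumew → kumiw.

kumiw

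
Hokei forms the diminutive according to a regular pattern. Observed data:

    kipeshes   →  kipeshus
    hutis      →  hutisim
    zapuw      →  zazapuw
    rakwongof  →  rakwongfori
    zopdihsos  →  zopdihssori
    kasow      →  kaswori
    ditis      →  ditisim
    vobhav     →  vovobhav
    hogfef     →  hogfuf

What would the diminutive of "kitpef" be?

kitpuf

"kitpef" has last vowel 'e'. The stems whose last vowel is 'e' (hogfef → hogfuf, kipeshes → kipeshus) change the last vowel to 'u'.
So kitpef → kitpuf.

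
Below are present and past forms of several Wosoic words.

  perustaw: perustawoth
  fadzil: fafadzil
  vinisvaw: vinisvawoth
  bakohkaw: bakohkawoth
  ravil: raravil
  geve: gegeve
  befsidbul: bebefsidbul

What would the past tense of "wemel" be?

bakohkaw and befsidbul both begin with b- yet inflect differently (bakohkawoth, bebefsidbul), so the first letter is not what conditions the rule; the final letter is.
"wemel" ends in -l. The stems ending in -l (befsidbul → bebefsidbul, fadzil → fafadzil, ravil → raravil) repeat the first consonant+vowel as a prefix.
So wemel → wewemel.

wewemel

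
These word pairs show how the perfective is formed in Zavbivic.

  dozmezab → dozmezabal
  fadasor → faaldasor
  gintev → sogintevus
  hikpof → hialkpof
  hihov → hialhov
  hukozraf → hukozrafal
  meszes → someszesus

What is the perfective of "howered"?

hukozraf and hikpof both end in -f yet inflect differently (hukozrafal, hialkpof), so the final letter is not what conditions the rule; the last vowel is.
"howered" has last vowel 'e'. The stems whose last vowel is 'e' (meszes → someszesus, gintev → sogintevus) add so- … -us around the stem.
So howered → sohoweredus.

sohoweredus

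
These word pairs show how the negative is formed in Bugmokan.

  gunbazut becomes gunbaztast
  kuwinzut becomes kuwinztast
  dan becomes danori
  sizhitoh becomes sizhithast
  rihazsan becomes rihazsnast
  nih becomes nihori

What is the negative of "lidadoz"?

lidadzast

rihazsan and dan both end in -n yet inflect differently (rihazsnast, danori), so the final letter is not what conditions the rule; the number of vowels is.
"lidadoz" has 3 vowels. The stems with 3 vowels (gunbazut → gunbaztast, kuwinzut → kuwinztast, rihazsan → rihazsnast) delete the last vowel and add -ast.
So lidadoz → lidadzast.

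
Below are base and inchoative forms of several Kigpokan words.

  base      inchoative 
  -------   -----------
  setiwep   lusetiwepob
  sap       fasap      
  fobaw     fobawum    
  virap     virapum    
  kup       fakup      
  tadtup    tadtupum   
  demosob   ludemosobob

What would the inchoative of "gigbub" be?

sap and tadtup both end in -p yet inflect differently (fasap, tadtupum), so the final letter is not what conditions the rule; the number of vowels is.
"gigbub" has 2 vowels. The stems with 2 vowels (tadtup → tadtupum, virap → virapum, fobaw → fobawum) add -um.
So gigbub → gigbubum.

gigbubum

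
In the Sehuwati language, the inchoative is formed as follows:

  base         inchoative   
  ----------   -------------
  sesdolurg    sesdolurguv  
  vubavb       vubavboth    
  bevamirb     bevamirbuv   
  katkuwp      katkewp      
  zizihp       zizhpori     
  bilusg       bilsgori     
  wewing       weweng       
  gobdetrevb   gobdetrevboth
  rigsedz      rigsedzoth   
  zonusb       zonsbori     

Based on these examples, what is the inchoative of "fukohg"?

wewing and sesdolurg both end in -g yet inflect differently (weweng, sesdolurguv), so the final letter is not what conditions the rule; the second-to-last letter is.
"fukohg" has second-to-last letter 'h'. The one such stem in the data (zizihp → zizhpori) deletes the last vowel and adds -ori (as do zonusb, bilusg), so the same rule applies.
So fukohg → fukhgori.

fukhgori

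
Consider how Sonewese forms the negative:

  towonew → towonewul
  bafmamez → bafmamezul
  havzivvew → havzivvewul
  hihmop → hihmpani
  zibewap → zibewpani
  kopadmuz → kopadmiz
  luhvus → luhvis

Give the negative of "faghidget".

"faghidget" has last vowel 'e'. The stems whose last vowel is 'e' (towonew → towonewul, bafmamez → bafmamezul, havzivvew → havzivvewul) add -ul.
The other patterns: stems whose last vowel is 'a' or 'o' delete the last vowel and add -ani; stems whose last vowel is 'u' change the last vowel to 'i'.
So faghidget → faghidgetul.

faghidgetul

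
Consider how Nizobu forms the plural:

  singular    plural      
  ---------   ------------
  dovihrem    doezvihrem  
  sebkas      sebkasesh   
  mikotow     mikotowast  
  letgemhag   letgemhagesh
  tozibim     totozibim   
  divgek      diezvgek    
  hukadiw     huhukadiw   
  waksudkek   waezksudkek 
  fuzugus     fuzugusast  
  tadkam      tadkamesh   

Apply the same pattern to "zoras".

tadkam and dovihrem both end in -m yet inflect differently (tadkamesh, doezvihrem), so the final letter is not what conditions the rule; the last vowel is.
"zoras" has last vowel 'a'. The stems whose last vowel is 'a' (tadkam → tadkamesh, sebkas → sebkasesh, letgemhag → letgemhagesh) add -esh.
So zoras → zorasesh.

zorasesh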